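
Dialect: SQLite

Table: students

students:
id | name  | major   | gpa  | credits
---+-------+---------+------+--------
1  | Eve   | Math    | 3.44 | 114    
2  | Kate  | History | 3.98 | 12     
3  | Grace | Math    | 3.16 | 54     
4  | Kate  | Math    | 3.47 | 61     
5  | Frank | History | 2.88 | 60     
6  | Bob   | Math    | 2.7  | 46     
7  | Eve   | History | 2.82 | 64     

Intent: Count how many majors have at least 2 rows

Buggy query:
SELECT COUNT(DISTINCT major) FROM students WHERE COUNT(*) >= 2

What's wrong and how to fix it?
Bug: COUNT(*) cannot appear in WHERE; the per-group count doesn't exist yet

Fix: Use a subquery that GROUPs and filters with HAVING, then count its rows

Corrected query:
SELECT COUNT(*) FROM (SELECT major FROM students GROUP BY major HAVING COUNT(*) >= 2)

Result:
COUNT(*)
--------
2       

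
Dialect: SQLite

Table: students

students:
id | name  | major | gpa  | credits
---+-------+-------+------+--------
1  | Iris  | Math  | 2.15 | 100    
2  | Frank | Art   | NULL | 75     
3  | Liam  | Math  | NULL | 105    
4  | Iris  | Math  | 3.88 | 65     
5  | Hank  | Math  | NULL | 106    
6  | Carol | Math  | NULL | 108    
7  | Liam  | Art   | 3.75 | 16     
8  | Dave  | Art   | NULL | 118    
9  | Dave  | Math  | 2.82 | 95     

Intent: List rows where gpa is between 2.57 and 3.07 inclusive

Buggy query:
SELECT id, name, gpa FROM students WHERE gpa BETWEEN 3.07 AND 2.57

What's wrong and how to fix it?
Bug: BETWEEN expects the lower bound first; with 3.07 AND 2.57 the range is empty

Fix: Write BETWEEN 2.57 AND 3.07

Corrected query:
SELECT id, name, gpa FROM students WHERE gpa BETWEEN 2.57 AND 3.07

Result:
id | name | gpa 
---+------+-----
9  | Dave | 2.82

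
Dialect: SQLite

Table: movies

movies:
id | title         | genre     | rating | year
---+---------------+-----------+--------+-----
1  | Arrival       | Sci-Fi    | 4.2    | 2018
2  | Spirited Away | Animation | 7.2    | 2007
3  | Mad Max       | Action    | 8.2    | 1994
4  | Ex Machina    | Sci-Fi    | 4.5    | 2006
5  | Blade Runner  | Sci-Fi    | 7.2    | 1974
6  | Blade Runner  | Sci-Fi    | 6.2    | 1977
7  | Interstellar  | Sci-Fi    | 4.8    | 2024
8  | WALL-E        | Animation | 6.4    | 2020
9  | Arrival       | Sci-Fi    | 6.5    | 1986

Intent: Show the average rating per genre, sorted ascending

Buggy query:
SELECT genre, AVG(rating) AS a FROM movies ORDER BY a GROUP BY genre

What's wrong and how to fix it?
Bug: ORDER BY appears before GROUP BY; SQL clause order requires GROUP BY first

Fix: Reorder: SELECT … FROM … GROUP BY … ORDER BY …

Corrected query:
SELECT genre, AVG(rating) AS a FROM movies GROUP BY genre ORDER BY a

Result:
genre     | a       
----------+---------
Sci-Fi    | 5.566667
Animation | 6.8     
Action    | 8.2     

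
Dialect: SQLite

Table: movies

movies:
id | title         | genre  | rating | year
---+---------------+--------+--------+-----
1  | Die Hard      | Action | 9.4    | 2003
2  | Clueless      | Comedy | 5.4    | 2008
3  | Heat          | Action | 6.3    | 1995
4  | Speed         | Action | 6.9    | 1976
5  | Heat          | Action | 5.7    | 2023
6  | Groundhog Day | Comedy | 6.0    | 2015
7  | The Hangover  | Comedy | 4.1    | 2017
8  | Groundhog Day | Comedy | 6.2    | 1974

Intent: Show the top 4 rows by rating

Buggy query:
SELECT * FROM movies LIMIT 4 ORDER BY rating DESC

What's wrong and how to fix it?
Bug: ORDER BY cannot follow LIMIT; LIMIT is the final clause

Fix: Sort with ORDER BY, then apply LIMIT

Corrected query:
SELECT * FROM movies ORDER BY rating DESC LIMIT 4

Result:
id | title         | genre  | rating | year
---+---------------+--------+--------+-----
1  | Die Hard      | Action | 9.4    | 2003
4  | Speed         | Action | 6.9    | 1976
3  | Heat          | Action | 6.3    | 1995
8  | Groundhog Day | Comedy | 6.2    | 1974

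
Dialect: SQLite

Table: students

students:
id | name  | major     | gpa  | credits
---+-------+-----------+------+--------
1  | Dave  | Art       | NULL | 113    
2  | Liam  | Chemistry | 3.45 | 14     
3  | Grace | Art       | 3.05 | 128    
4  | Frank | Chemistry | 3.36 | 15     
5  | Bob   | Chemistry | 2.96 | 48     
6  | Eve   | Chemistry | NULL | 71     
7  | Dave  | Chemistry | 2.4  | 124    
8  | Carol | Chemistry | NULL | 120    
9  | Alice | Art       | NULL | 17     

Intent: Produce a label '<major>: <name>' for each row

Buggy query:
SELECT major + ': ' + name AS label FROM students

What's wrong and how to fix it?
Bug: SQLite uses || for string concatenation; + coerces text to numbers (yielding 0)

Fix: Replace + with || to concatenate text

Corrected query:
SELECT major || ': ' || name AS label FROM students

Result:
label           
----------------
Art: Dave       
Chemistry: Liam 
Art: Grace      
Chemistry: Frank
Chemistry: Bob  
Chemistry: Eve  
Chemistry: Dave 
Chemistry: Carol
Art: Alice      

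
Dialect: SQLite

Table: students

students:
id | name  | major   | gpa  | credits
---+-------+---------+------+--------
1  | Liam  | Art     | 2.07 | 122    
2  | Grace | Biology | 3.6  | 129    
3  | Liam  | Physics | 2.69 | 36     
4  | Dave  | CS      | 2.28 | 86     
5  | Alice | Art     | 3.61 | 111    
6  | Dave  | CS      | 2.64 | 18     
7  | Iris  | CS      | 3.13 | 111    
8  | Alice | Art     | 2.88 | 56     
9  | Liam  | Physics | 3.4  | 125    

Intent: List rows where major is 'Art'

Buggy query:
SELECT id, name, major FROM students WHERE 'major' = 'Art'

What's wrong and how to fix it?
Bug: Single quotes denote string literals in SQL; the column name is being compared as a constant string

Fix: Reference the column as major without single quotes

Corrected query:
SELECT id, name, major FROM students WHERE major = 'Art'

Result:
id | name  | major
---+-------+------
1  | Liam  | Art  
5  | Alice | Art  
8  | Alice | Art  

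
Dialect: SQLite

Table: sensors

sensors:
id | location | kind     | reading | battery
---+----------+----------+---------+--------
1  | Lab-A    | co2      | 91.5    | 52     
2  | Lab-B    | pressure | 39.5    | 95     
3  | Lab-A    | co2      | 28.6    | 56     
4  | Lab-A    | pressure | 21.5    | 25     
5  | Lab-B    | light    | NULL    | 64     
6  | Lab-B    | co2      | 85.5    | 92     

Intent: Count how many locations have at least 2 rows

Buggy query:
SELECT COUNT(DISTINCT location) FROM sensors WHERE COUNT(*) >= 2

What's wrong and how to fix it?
Bug: WHERE filters individual rows, not groups, so a group-level COUNT is invalid there

Fix: Group first with HAVING COUNT(*) >= 2, then COUNT the resulting groups

Corrected query:
SELECT COUNT(*) FROM (SELECT location FROM sensors GROUP BY location HAVING COUNT(*) >= 2)

Result:
COUNT(*)
--------
2       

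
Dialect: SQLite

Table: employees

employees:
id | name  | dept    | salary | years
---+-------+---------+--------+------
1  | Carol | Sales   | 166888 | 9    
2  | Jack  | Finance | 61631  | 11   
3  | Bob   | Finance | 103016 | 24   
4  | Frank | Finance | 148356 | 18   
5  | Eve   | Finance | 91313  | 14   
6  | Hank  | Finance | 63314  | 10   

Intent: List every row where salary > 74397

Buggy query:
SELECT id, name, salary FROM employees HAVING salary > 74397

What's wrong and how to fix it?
Bug: This is a non-aggregate query (no GROUP BY, no aggregates), so in SQLite the HAVING clause is invalid here; a row-level condition belongs in WHERE

Fix: Replace HAVING with WHERE since the condition applies to individual rows

Corrected query:
SELECT id, name, salary FROM employees WHERE salary > 74397

Result:
id | name  | salary
---+-------+-------
1  | Carol | 166888
3  | Bob   | 103016
4  | Frank | 148356
5  | Eve   | 91313 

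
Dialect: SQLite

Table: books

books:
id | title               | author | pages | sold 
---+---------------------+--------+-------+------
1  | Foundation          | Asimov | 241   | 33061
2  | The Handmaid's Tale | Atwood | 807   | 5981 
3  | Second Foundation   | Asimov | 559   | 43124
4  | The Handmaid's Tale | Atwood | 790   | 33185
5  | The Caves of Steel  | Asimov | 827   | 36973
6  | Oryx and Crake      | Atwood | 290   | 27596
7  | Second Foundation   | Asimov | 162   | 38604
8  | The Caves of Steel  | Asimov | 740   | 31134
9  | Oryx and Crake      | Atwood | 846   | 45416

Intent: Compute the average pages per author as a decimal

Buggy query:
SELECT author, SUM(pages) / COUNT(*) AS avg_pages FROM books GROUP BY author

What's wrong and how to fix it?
Bug: SUM(pages) and COUNT(*) are both integers; the division truncates the fractional part

Fix: Cast one side to REAL so the division keeps the fractional part

Corrected query:
SELECT author, SUM(pages) * 1.0 / COUNT(*) AS avg_pages FROM books GROUP BY author

Result:
author | avg_pages
-------+----------
Asimov | 505.8    
Atwood | 683.25   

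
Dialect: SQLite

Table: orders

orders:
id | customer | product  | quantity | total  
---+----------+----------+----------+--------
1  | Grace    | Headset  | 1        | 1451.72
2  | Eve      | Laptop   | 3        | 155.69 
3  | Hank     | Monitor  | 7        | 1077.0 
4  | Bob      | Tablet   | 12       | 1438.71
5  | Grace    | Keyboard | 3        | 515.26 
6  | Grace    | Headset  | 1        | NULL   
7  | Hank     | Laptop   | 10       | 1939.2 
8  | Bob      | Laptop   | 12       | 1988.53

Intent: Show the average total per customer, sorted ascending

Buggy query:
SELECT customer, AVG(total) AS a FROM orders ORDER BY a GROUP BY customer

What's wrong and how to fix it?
Bug: GROUP BY must precede ORDER BY

Fix: Move ORDER BY to the end, after GROUP BY

Corrected query:
SELECT customer, AVG(total) AS a FROM orders GROUP BY customer ORDER BY a

Result:
customer | a      
---------+--------
Eve      | 155.69 
Grace    | 983.49 
Hank     | 1508.1 
Bob      | 1713.62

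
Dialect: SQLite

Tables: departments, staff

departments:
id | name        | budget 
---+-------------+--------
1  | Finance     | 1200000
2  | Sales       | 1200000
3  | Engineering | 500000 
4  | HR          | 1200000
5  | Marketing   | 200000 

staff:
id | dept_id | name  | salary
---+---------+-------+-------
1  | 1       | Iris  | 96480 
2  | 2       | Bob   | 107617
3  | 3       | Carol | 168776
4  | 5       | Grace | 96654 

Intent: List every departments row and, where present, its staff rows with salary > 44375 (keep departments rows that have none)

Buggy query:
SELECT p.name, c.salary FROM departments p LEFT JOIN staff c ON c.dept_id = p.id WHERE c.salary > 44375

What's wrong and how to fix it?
Bug: A WHERE condition on the right-hand table after LEFT JOIN drops unmatched parents

Fix: Put 'c.salary > 44375' in the JOIN's ON clause instead of WHERE

Corrected query:
SELECT p.name, c.salary FROM departments p LEFT JOIN staff c ON c.dept_id = p.id AND c.salary > 44375

Result:
name        | salary
------------+-------
Finance     | 96480 
Sales       | 107617
Engineering | 168776
HR          | NULL  
Marketing   | 96654 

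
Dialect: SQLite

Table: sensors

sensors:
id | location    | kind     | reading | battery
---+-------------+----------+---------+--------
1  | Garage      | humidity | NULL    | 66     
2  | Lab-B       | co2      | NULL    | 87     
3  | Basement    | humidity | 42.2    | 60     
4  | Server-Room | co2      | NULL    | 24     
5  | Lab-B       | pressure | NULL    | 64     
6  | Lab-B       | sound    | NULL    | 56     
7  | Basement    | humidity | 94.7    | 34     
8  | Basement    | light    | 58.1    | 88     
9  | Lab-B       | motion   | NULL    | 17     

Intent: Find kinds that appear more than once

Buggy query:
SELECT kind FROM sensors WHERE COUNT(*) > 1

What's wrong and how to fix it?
Bug: COUNT(*) is an aggregate and cannot be used in WHERE

Fix: Group first, then use HAVING for the count condition

Corrected query:
SELECT kind FROM sensors GROUP BY kind HAVING COUNT(*) > 1

Result:
kind    
--------
co2     
humidity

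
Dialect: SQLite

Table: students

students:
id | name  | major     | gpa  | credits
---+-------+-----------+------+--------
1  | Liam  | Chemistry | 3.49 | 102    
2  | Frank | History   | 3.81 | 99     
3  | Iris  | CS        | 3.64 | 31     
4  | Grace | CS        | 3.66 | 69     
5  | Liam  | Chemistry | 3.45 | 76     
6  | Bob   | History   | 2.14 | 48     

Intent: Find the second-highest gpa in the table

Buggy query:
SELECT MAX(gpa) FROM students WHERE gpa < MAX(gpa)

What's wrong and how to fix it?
Bug: The inner MAX is an aggregate inside WHERE, which is not allowed

Fix: Compute the overall MAX in a subquery, then take MAX of rows below it

Corrected query:
SELECT MAX(gpa) FROM students WHERE gpa < (SELECT MAX(gpa) FROM students)

Result:
MAX(gpa)
--------
3.66    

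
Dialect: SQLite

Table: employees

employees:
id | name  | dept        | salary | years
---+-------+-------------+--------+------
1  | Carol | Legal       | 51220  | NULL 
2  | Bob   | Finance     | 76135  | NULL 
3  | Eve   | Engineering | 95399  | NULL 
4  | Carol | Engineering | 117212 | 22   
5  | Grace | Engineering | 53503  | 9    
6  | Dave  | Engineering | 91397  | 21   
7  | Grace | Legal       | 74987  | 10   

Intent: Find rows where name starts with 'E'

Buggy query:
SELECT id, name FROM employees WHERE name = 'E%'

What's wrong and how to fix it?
Bug: Wildcards only work with LIKE; '=' treats '%' as a literal character

Fix: Replace '=' with LIKE so 'E%' is treated as a pattern

Corrected query:
SELECT id, name FROM employees WHERE name LIKE 'E%'

Result:
id | name
---+-----
3  | Eve 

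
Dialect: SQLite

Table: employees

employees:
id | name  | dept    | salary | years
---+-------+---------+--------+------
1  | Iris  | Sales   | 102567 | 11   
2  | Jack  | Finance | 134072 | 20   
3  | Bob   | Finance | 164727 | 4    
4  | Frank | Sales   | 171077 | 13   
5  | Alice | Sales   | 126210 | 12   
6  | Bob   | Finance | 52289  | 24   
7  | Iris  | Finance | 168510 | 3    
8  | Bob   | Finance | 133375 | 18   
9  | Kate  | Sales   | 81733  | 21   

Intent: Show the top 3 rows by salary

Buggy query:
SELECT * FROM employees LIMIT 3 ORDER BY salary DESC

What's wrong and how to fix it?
Bug: LIMIT must come after ORDER BY

Fix: Swap the clauses: ORDER BY first, then LIMIT

Corrected query:
SELECT * FROM employees ORDER BY salary DESC LIMIT 3

Result:
id | name  | dept    | salary | years
---+-------+---------+--------+------
4  | Frank | Sales   | 171077 | 13   
7  | Iris  | Finance | 168510 | 3    
3  | Bob   | Finance | 164727 | 4    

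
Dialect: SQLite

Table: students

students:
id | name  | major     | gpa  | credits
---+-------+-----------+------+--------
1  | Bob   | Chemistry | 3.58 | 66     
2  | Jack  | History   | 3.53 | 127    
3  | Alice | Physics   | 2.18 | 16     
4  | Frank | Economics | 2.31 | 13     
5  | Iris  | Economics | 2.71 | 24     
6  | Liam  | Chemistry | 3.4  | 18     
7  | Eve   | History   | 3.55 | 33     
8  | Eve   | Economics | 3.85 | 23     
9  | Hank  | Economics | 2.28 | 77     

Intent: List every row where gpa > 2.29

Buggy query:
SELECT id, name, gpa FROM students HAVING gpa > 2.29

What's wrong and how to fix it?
Bug: This is a non-aggregate query (no GROUP BY, no aggregates), so in SQLite the HAVING clause is invalid here; a row-level condition belongs in WHERE

Fix: Use WHERE for row-level filtering

Corrected query:
SELECT id, name, gpa FROM students WHERE gpa > 2.29

Result:
id | name  | gpa 
---+-------+-----
1  | Bob   | 3.58
2  | Jack  | 3.53
4  | Frank | 2.31
5  | Iris  | 2.71
6  | Liam  | 3.4 
7  | Eve   | 3.55
8  | Eve   | 3.85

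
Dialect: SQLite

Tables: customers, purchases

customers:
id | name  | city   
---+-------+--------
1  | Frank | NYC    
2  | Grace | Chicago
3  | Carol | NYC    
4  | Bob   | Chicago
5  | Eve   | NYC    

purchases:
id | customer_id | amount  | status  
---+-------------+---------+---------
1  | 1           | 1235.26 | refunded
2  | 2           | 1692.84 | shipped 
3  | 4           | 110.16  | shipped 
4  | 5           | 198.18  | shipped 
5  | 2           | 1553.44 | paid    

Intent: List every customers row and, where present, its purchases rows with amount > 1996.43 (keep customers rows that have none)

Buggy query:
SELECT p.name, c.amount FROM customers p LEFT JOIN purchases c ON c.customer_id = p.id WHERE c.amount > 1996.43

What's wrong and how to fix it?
Bug: A WHERE condition on the right-hand table after LEFT JOIN drops unmatched parents

Fix: Move the right-table condition into the ON clause so unmatched parents are kept

Corrected query:
SELECT p.name, c.amount FROM customers p LEFT JOIN purchases c ON c.customer_id = p.id AND c.amount > 1996.43

Result:
name  | amount
------+-------
Frank | NULL  
Grace | NULL  
Carol | NULL  
Bob   | NULL  
Eve   | NULL  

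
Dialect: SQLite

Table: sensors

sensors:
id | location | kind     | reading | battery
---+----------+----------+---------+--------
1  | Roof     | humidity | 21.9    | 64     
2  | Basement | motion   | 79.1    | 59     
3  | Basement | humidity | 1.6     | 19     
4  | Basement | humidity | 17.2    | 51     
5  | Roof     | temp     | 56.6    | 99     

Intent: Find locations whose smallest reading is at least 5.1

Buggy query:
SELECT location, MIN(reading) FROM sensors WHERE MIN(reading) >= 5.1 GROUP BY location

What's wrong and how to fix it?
Bug: MIN() in WHERE is a misuse of aggregate

Fix: Use HAVING for the per-group MIN condition

Corrected query:
SELECT location, MIN(reading) FROM sensors GROUP BY location HAVING MIN(reading) >= 5.1

Result:
location | MIN(reading)
---------+-------------
Roof     | 21.9        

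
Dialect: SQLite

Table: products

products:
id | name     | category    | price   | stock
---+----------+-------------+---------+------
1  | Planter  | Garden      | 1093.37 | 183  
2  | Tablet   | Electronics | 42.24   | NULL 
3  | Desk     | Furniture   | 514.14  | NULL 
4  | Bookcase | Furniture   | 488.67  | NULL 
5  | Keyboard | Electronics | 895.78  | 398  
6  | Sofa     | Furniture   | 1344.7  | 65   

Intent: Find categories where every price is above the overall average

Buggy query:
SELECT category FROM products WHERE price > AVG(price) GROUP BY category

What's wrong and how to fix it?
Bug: AVG() is an aggregate; it can't sit directly in WHERE

Fix: Compute the overall average in a scalar subquery and compare each group's MIN against it in HAVING

Corrected query:
SELECT category FROM products GROUP BY category HAVING MIN(price) > (SELECT AVG(price) FROM products)

Result:
category
--------
Garden  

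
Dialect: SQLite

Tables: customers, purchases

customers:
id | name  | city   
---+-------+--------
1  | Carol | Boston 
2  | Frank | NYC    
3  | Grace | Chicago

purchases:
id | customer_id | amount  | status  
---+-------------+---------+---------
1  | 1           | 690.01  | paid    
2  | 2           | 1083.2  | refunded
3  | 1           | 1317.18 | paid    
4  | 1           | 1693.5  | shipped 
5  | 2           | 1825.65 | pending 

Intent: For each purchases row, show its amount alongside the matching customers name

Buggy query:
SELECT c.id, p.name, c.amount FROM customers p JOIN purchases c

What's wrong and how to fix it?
Bug: Missing join condition: each purchases row is matched to all customers rows instead of just its own

Fix: Add ON c.customer_id = p.id to the JOIN

Corrected query:
SELECT c.id, p.name, c.amount FROM customers p JOIN purchases c ON c.customer_id = p.id

Result:
id | name  | amount 
---+-------+--------
1  | Carol | 690.01 
2  | Frank | 1083.2 
3  | Carol | 1317.18
4  | Carol | 1693.5 
5  | Frank | 1825.65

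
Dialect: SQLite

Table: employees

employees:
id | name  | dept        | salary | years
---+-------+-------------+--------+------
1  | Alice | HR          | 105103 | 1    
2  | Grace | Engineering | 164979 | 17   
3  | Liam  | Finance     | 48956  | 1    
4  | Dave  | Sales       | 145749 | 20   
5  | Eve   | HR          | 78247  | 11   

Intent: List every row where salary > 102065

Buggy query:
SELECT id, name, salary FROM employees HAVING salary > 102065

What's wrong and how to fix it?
Bug: This is a non-aggregate query (no GROUP BY, no aggregates), so in SQLite the HAVING clause is invalid here; a row-level condition belongs in WHERE

Fix: Use WHERE for row-level filtering

Corrected query:
SELECT id, name, salary FROM employees WHERE salary > 102065

Result:
id | name  | salary
---+-------+-------
1  | Alice | 105103
2  | Grace | 164979
4  | Dave  | 145749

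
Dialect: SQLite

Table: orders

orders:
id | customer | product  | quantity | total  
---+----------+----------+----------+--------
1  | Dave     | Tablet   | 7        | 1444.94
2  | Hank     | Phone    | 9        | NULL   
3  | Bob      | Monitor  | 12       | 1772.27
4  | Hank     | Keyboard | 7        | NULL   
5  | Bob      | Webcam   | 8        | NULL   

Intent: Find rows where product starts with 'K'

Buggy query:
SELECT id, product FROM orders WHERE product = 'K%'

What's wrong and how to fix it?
Bug: '=' compares the literal string including the % character; pattern matching needs LIKE

Fix: Replace '=' with LIKE so 'K%' is treated as a pattern

Corrected query:
SELECT id, product FROM orders WHERE product LIKE 'K%'

Result:
id | product 
---+---------
4  | Keyboard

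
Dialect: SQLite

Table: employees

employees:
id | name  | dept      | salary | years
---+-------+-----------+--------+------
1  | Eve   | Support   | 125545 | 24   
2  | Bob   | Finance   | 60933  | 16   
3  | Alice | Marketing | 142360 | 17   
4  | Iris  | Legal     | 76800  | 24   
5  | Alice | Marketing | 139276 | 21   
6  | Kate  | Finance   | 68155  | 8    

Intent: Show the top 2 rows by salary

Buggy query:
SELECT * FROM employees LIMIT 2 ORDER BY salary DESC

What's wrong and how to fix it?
Bug: ORDER BY cannot follow LIMIT; LIMIT is the final clause

Fix: Swap the clauses: ORDER BY first, then LIMIT

Corrected query:
SELECT * FROM employees ORDER BY salary DESC LIMIT 2

Result:
id | name  | dept      | salary | years
---+-------+-----------+--------+------
3  | Alice | Marketing | 142360 | 17   
5  | Alice | Marketing | 139276 | 21   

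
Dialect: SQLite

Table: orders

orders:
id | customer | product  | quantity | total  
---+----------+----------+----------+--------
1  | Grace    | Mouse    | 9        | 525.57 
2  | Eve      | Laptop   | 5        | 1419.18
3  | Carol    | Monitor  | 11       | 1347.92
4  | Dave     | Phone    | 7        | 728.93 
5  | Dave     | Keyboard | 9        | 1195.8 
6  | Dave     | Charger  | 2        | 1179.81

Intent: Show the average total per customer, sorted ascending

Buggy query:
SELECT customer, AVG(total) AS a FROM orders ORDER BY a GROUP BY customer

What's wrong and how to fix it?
Bug: GROUP BY must precede ORDER BY

Fix: Move ORDER BY to the end, after GROUP BY

Corrected query:
SELECT customer, AVG(total) AS a FROM orders GROUP BY customer ORDER BY a

Result:
customer | a          
---------+------------
Grace    | 525.57     
Dave     | 1034.846667
Carol    | 1347.92    
Eve      | 1419.18    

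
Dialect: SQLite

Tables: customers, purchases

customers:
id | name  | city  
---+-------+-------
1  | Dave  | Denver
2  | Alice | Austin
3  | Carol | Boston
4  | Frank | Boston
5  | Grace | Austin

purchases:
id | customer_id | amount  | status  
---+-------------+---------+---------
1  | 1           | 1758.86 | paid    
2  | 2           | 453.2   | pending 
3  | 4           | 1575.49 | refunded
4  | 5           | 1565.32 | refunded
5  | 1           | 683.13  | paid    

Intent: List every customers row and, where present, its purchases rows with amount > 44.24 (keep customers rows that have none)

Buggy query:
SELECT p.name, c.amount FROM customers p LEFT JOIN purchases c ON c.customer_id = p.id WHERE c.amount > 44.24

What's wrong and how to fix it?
Bug: Filtering c.amount in WHERE discards the NULL rows produced by LEFT JOIN, turning it into an inner join

Fix: Move the right-table condition into the ON clause so unmatched parents are kept

Corrected query:
SELECT p.name, c.amount FROM customers p LEFT JOIN purchases c ON c.customer_id = p.id AND c.amount > 44.24

Result:
name  | amount 
------+--------
Dave  | 683.13 
Dave  | 1758.86
Alice | 453.2  
Carol | NULL   
Frank | 1575.49
Grace | 1565.32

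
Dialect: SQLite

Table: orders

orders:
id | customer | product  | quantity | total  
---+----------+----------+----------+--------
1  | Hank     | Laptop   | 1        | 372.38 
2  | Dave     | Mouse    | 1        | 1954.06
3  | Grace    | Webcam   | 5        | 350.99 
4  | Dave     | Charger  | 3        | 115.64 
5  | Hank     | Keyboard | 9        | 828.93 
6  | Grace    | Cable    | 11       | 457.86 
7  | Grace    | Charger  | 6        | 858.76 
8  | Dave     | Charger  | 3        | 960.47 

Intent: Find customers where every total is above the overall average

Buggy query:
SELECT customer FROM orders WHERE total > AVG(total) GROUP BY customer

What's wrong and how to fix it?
Bug: AVG() is an aggregate; it can't sit directly in WHERE

Fix: Compute the overall average in a scalar subquery and compare each group's MIN against it in HAVING

Corrected query:
SELECT customer FROM orders GROUP BY customer HAVING MIN(total) > (SELECT AVG(total) FROM orders)

Result:
(no rows)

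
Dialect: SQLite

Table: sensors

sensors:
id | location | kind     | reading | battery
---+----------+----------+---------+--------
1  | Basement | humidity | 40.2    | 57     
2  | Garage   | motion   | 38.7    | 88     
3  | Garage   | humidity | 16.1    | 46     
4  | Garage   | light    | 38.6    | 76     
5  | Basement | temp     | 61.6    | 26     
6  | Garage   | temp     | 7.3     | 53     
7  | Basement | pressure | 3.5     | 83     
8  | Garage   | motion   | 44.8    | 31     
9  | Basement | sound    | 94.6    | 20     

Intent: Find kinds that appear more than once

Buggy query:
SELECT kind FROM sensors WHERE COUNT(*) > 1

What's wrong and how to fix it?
Bug: WHERE can't reference COUNT(*); aggregates are computed after WHERE

Fix: Group first, then use HAVING for the count condition

Corrected query:
SELECT kind FROM sensors GROUP BY kind HAVING COUNT(*) > 1

Result:
kind    
--------
humidity
motion  
temp    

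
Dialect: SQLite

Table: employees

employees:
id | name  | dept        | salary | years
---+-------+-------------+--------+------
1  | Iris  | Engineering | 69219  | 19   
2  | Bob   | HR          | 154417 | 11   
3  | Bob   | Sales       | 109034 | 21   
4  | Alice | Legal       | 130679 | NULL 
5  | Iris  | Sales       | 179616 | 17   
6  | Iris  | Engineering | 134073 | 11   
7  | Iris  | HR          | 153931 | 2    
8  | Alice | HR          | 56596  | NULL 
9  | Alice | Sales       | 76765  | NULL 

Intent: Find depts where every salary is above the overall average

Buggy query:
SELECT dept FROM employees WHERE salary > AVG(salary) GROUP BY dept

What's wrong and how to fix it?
Bug: WHERE evaluates per row before aggregation, so AVG() is unavailable

Fix: Use a subquery for AVG and a HAVING MIN(...) filter so the condition holds for every row in the group

Corrected query:
SELECT dept FROM employees GROUP BY dept HAVING MIN(salary) > (SELECT AVG(salary) FROM employees)

Result:
dept 
-----
Legal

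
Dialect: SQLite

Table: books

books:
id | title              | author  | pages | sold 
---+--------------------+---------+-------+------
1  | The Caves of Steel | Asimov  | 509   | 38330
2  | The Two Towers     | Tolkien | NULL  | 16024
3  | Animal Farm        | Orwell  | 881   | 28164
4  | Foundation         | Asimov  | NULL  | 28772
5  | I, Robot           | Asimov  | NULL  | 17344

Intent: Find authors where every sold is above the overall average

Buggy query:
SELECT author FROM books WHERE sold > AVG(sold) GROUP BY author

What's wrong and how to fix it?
Bug: WHERE evaluates per row before aggregation, so AVG() is unavailable

Fix: Compute the overall average in a scalar subquery and compare each group's MIN against it in HAVING

Corrected query:
SELECT author FROM books GROUP BY author HAVING MIN(sold) > (SELECT AVG(sold) FROM books)

Result:
author
------
Orwell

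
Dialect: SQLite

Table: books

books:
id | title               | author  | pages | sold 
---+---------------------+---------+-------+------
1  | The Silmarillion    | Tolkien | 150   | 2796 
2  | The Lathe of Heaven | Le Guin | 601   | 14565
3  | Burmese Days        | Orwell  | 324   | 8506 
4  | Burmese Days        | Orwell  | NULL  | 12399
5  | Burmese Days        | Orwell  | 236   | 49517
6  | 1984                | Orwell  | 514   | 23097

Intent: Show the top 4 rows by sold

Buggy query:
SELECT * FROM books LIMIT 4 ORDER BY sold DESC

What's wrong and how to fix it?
Bug: LIMIT must come after ORDER BY

Fix: Sort with ORDER BY, then apply LIMIT

Corrected query:
SELECT * FROM books ORDER BY sold DESC LIMIT 4

Result:
id | title               | author  | pages | sold 
---+---------------------+---------+-------+------
5  | Burmese Days        | Orwell  | 236   | 49517
6  | 1984                | Orwell  | 514   | 23097
2  | The Lathe of Heaven | Le Guin | 601   | 14565
4  | Burmese Days        | Orwell  | NULL  | 12399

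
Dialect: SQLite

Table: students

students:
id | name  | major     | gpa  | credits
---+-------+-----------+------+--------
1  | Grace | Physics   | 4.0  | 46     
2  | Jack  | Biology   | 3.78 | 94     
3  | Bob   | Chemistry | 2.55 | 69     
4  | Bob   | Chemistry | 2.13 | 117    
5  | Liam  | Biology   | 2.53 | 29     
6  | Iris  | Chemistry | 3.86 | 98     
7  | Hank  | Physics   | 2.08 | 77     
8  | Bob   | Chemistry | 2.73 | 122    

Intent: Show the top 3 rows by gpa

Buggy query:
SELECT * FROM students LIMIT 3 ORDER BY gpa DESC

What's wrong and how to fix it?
Bug: ORDER BY cannot follow LIMIT; LIMIT is the final clause

Fix: Sort with ORDER BY, then apply LIMIT

Corrected query:
SELECT * FROM students ORDER BY gpa DESC LIMIT 3

Result:
id | name  | major     | gpa  | credits
---+-------+-----------+------+--------
1  | Grace | Physics   | 4    | 46     
6  | Iris  | Chemistry | 3.86 | 98     
2  | Jack  | Biology   | 3.78 | 94     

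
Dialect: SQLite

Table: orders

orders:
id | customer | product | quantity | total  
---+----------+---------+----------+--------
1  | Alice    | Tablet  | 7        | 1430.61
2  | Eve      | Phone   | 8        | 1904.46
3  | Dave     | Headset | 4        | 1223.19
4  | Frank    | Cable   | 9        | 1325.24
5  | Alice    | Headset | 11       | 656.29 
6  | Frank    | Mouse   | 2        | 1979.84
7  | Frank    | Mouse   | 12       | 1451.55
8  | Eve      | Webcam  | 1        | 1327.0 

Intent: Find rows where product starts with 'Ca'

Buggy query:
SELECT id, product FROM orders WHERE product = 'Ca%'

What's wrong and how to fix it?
Bug: Wildcards only work with LIKE; '=' treats '%' as a literal character

Fix: Replace '=' with LIKE so 'Ca%' is treated as a pattern

Corrected query:
SELECT id, product FROM orders WHERE product LIKE 'Ca%'

Result:
id | product
---+--------
4  | Cable  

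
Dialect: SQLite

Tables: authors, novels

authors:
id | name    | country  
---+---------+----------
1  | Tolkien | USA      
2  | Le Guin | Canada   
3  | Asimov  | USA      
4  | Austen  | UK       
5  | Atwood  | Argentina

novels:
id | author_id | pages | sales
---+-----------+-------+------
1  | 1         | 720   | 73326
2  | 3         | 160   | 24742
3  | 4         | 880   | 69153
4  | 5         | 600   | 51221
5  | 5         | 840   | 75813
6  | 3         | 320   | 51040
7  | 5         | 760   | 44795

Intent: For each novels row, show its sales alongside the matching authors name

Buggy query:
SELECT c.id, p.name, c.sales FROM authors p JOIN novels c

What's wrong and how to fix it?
Bug: Missing join condition: each novels row is matched to all authors rows instead of just its own

Fix: Specify the join condition linking the foreign key to the parent id

Corrected query:
SELECT c.id, p.name, c.sales FROM authors p JOIN novels c ON c.author_id = p.id

Result:
id | name    | sales
---+---------+------
1  | Tolkien | 73326
2  | Asimov  | 24742
3  | Austen  | 69153
4  | Atwood  | 51221
5  | Atwood  | 75813
6  | Asimov  | 51040
7  | Atwood  | 44795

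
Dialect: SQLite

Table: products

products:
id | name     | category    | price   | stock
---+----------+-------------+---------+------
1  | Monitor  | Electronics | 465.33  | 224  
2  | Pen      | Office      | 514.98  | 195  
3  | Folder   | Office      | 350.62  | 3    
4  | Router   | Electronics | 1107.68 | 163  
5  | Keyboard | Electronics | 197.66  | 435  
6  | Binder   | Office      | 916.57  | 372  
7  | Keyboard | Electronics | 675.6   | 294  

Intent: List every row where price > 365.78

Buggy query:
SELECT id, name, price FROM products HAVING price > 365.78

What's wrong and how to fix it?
Bug: HAVING filters the output of aggregation, but this query has no GROUP BY and no aggregate functions, so SQLite rejects it (HAVING clause on a non-aggregate query); the condition here is per row

Fix: Replace HAVING with WHERE since the condition applies to individual rows

Corrected query:
SELECT id, name, price FROM products WHERE price > 365.78

Result:
id | name     | price  
---+----------+--------
1  | Monitor  | 465.33 
2  | Pen      | 514.98 
4  | Router   | 1107.68
6  | Binder   | 916.57 
7  | Keyboard | 675.6  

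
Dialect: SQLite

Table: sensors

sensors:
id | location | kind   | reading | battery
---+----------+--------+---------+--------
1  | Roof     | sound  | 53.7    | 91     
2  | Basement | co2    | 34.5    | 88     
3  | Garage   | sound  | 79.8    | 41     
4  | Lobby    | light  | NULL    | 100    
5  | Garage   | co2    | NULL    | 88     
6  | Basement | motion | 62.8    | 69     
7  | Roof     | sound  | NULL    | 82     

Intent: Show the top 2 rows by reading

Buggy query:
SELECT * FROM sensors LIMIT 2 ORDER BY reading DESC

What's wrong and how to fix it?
Bug: ORDER BY cannot follow LIMIT; LIMIT is the final clause

Fix: Swap the clauses: ORDER BY first, then LIMIT

Corrected query:
SELECT * FROM sensors ORDER BY reading DESC LIMIT 2

Result:
id | location | kind   | reading | battery
---+----------+--------+---------+--------
3  | Garage   | sound  | 79.8    | 41     
6  | Basement | motion | 62.8    | 69     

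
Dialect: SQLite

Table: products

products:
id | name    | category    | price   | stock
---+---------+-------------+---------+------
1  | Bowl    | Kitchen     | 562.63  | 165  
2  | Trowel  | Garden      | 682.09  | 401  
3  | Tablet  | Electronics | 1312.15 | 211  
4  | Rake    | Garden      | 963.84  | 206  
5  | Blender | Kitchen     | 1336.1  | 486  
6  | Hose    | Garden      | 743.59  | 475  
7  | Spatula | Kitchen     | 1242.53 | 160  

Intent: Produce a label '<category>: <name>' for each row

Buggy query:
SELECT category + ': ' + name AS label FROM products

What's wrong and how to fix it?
Bug: '+' is numeric addition; on text columns SQLite converts them to 0 instead of concatenating

Fix: Replace + with || to concatenate text

Corrected query:
SELECT category || ': ' || name AS label FROM products

Result:
label              
-------------------
Kitchen: Bowl      
Garden: Trowel     
Electronics: Tablet
Garden: Rake       
Kitchen: Blender   
Garden: Hose       
Kitchen: Spatula   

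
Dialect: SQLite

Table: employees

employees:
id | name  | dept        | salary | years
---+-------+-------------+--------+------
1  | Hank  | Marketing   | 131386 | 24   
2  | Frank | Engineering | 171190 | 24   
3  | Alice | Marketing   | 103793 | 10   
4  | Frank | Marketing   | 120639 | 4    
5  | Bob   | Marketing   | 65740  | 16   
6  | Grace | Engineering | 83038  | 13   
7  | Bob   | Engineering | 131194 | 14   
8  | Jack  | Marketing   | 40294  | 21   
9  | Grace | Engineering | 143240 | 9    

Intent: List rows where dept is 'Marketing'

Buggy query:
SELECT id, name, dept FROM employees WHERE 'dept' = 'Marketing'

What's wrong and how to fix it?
Bug: Single quotes denote string literals in SQL; the column name is being compared as a constant string

Fix: Reference the column as dept without single quotes

Corrected query:
SELECT id, name, dept FROM employees WHERE dept = 'Marketing'

Result:
id | name  | dept     
---+-------+----------
1  | Hank  | Marketing
3  | Alice | Marketing
4  | Frank | Marketing
5  | Bob   | Marketing
8  | Jack  | Marketing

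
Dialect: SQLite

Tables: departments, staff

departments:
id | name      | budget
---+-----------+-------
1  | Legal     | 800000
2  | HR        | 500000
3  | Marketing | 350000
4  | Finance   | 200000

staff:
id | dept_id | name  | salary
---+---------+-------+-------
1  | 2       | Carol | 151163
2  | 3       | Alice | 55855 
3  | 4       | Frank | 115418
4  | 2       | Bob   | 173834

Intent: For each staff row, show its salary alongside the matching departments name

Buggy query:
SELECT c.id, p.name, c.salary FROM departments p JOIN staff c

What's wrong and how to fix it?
Bug: Missing join condition: each staff row is matched to all departments rows instead of just its own

Fix: Specify the join condition linking the foreign key to the parent id

Corrected query:
SELECT c.id, p.name, c.salary FROM departments p JOIN staff c ON c.dept_id = p.id

Result:
id | name      | salary
---+-----------+-------
1  | HR        | 151163
2  | Marketing | 55855 
3  | Finance   | 115418
4  | HR        | 173834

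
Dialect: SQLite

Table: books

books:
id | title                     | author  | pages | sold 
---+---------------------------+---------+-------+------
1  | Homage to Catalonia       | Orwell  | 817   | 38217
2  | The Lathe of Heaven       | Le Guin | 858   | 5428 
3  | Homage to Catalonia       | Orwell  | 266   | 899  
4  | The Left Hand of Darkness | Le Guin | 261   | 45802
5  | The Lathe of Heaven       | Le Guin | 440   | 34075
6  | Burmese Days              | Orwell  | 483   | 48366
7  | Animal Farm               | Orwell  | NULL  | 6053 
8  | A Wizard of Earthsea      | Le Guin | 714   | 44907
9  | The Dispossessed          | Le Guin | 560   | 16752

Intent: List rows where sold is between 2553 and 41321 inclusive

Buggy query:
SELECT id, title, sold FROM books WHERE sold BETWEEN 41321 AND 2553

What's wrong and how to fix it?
Bug: The bounds are reversed; BETWEEN a AND b requires a <= b to match anything

Fix: Swap the bounds so the smaller value comes first

Corrected query:
SELECT id, title, sold FROM books WHERE sold BETWEEN 2553 AND 41321

Result:
id | title               | sold 
---+---------------------+------
1  | Homage to Catalonia | 38217
2  | The Lathe of Heaven | 5428 
5  | The Lathe of Heaven | 34075
7  | Animal Farm         | 6053 
9  | The Dispossessed    | 16752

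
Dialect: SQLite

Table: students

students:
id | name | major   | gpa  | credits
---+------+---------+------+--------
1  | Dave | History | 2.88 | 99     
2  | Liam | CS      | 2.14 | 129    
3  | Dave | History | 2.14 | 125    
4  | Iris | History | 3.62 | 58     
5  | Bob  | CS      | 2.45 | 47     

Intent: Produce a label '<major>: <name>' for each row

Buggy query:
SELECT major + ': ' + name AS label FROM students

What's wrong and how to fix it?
Bug: '+' is numeric addition; on text columns SQLite converts them to 0 instead of concatenating

Fix: Replace + with || to concatenate text

Corrected query:
SELECT major || ': ' || name AS label FROM students

Result:
label        
-------------
History: Dave
CS: Liam     
History: Dave
History: Iris
CS: Bob      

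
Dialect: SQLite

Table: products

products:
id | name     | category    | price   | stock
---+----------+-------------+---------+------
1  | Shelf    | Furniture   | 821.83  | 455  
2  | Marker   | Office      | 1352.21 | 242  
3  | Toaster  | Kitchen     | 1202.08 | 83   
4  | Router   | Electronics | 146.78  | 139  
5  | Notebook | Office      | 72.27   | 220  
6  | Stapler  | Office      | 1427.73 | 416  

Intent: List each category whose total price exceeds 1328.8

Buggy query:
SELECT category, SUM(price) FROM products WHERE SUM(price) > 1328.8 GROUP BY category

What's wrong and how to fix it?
Bug: Aggregate functions cannot appear in a WHERE clause

Fix: Use HAVING (which filters groups after aggregation) instead of WHERE

Corrected query:
SELECT category, SUM(price) FROM products GROUP BY category HAVING SUM(price) > 1328.8

Result:
category | SUM(price)
---------+-----------
Office   | 2852.21   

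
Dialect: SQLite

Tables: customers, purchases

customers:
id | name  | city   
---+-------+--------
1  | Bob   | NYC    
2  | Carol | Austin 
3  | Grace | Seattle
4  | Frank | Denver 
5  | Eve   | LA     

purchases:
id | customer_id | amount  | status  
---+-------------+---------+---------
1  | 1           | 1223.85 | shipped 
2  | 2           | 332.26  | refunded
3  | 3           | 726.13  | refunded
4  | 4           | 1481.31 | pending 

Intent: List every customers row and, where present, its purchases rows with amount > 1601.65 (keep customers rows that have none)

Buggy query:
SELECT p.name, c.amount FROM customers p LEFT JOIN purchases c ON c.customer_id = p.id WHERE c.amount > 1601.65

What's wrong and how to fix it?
Bug: A WHERE condition on the right-hand table after LEFT JOIN drops unmatched parents

Fix: Put 'c.amount > 1601.65' in the JOIN's ON clause instead of WHERE

Corrected query:
SELECT p.name, c.amount FROM customers p LEFT JOIN purchases c ON c.customer_id = p.id AND c.amount > 1601.65

Result:
name  | amount
------+-------
Bob   | NULL  
Carol | NULL  
Grace | NULL  
Frank | NULL  
Eve   | NULL  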